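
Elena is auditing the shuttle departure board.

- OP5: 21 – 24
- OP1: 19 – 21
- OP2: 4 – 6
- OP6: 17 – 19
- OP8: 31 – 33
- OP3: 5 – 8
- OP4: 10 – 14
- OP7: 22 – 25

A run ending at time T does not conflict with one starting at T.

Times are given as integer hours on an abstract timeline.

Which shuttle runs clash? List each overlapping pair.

OP2 & OP3, OP5 & OP7

Sorted by start: OP2, OP3, OP4, OP6, OP1, OP5, OP7, OP8.
OP3 starts before OP2 ends → OP2 and OP3 overlap.
OP4 starts after OP2 ends — done with OP2.
OP4 starts after OP3 ends — done with OP3.
OP6 starts after OP4 ends — done with OP4.
OP1 starts exactly when OP6 ends (back-to-back, no overlap) — done with OP6.
OP5 starts exactly when OP1 ends (back-to-back, no overlap) — done with OP1.
OP7 starts before OP5 ends → OP5 and OP7 overlap.
OP8 starts after OP5 ends.
OP8 starts after OP7 ends.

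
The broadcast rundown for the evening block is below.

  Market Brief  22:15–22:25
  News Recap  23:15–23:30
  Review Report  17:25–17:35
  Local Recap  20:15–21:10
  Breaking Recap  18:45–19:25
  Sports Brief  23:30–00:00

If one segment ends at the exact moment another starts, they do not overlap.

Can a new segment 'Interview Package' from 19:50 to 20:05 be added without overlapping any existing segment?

Review Report: ends 17:35 at or before Interview Package starts 19:50 → clear.
Breaking Recap: ends 19:25 at or before Interview Package starts 19:50 → clear.
Local Recap: starts 20:15 at or after Interview Package ends 20:05 → clear.
Market Brief: starts 22:15 at or after Interview Package ends 20:05 → clear.
News Recap: starts 23:15 at or after Interview Package ends 20:05 → clear.
Sports Brief: starts 23:30 at or after Interview Package ends 20:05 → clear.

Yes — the slot is free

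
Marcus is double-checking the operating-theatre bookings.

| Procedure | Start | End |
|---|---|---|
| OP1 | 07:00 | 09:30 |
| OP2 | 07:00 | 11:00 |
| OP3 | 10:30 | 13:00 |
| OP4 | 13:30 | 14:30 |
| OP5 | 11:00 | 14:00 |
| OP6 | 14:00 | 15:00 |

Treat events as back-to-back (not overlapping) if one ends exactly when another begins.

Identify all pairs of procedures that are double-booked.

OP1 & OP2, OP2 & OP3, OP3 & OP5, OP4 & OP5, OP4 & OP6

Two intervals overlap when each starts before the other ends.
Sorted by start: OP1, OP2, OP3, OP5, OP4, OP6.
OP2 starts before OP1 ends → OP1 and OP2 overlap.
OP3 starts after OP1 ends, so nothing later overlaps OP1 either.
OP3 starts before OP2 ends → OP2 and OP3 overlap.
OP5 starts exactly when OP2 ends (back-to-back, no overlap), so nothing later overlaps OP2 either.
OP5 starts before OP3 ends → OP3 and OP5 overlap.
OP4 starts after OP3 ends, so nothing later overlaps OP3 either.
OP4 starts before OP5 ends → OP5 and OP4 overlap.
OP6 starts exactly when OP5 ends (back-to-back, no overlap).
OP6 starts before OP4 ends → OP4 and OP6 overlap.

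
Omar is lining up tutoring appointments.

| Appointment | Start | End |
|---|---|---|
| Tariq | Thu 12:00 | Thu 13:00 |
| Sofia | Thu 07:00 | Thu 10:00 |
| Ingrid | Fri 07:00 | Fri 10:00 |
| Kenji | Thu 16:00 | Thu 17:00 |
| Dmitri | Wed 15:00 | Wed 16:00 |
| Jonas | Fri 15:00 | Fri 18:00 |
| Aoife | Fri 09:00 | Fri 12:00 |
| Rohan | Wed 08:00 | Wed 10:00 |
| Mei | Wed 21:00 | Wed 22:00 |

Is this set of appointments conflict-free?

No

Sorted by start: Rohan, Dmitri, Mei, Sofia, Tariq, Kenji, Ingrid, Aoife, Jonas.
Dmitri starts after Rohan ends; Rohan is clear from here.
Mei starts after Dmitri ends; Dmitri is clear from here.
Sofia starts after Mei ends; Mei is clear from here.
Tariq starts after Sofia ends; Sofia is clear from here.
Kenji starts after Tariq ends; Tariq is clear from here.
Ingrid starts after Kenji ends; Kenji is clear from here.
Aoife starts before Ingrid ends → Ingrid and Aoife overlap.
That's a conflict, so the schedule is not conflict-free.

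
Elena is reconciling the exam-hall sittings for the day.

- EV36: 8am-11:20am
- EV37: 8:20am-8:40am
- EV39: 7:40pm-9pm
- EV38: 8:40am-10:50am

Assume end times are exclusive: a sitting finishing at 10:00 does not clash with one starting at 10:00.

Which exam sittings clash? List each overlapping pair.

Sorted by start: EV36, EV37, EV38, EV39.
EV37 starts before EV36 ends → EV36 and EV37 overlap.
EV38 starts before EV36 ends → EV36 and EV38 overlap.
EV39 starts after EV36 ends.
EV38 starts exactly when EV37 ends (back-to-back, no overlap), so nothing later overlaps EV37 either.
EV39 starts after EV38 ends.

EV36 & EV37, EV36 & EV38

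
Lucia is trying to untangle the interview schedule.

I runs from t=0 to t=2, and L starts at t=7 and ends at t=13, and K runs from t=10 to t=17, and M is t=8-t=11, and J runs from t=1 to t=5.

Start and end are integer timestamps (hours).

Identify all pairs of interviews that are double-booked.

Sorted by start: I, J, L, M, K.
J starts before I ends → I and J overlap.
L starts after I ends, so I has no further overlaps.
L starts after J ends, so J has no further overlaps.
M starts before L ends → L and M overlap.
K starts before L ends → L and K overlap.
K starts before M ends → M and K overlap.

I & J, K & L, K & M, L & M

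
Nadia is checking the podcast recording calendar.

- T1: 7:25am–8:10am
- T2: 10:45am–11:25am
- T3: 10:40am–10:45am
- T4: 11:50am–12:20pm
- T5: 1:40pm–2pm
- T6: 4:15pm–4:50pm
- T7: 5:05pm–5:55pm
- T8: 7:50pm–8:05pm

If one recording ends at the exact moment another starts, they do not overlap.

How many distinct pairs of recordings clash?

0

Sorted by start: T1, T3, T2, T4, T5, T6, T7, T8.
T3 starts after T1 ends — done with T1.
T2 starts exactly when T3 ends (back-to-back, no overlap) — done with T3.
T4 starts after T2 ends — done with T2.
T5 starts after T4 ends — done with T4.
T6 starts after T5 ends — done with T5.
T7 starts after T6 ends — done with T6.
T8 starts after T7 ends.
No pair overlaps.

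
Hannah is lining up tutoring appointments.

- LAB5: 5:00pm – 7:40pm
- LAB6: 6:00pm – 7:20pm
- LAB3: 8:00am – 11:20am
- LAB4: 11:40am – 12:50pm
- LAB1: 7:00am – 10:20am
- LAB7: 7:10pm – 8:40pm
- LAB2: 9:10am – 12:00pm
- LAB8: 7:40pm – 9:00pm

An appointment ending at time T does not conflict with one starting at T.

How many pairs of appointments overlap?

Sorted by start: LAB1, LAB3, LAB2, LAB4, LAB5, LAB6, LAB7, LAB8.
LAB3 starts before LAB1 ends → LAB1 and LAB3 overlap.
LAB2 starts before LAB1 ends → LAB1 and LAB2 overlap.
LAB4 starts after LAB1 ends, so nothing later overlaps LAB1 either.
LAB2 starts before LAB3 ends → LAB3 and LAB2 overlap.
LAB4 starts after LAB3 ends, so nothing later overlaps LAB3 either.
LAB4 starts before LAB2 ends → LAB2 and LAB4 overlap.
LAB5 starts after LAB2 ends, so nothing later overlaps LAB2 either.
LAB5 starts after LAB4 ends, so nothing later overlaps LAB4 either.
LAB6 starts before LAB5 ends → LAB5 and LAB6 overlap.
LAB7 starts before LAB5 ends → LAB5 and LAB7 overlap.
LAB8 starts exactly when LAB5 ends (back-to-back, no overlap).
LAB7 starts before LAB6 ends → LAB6 and LAB7 overlap.
LAB8 starts after LAB6 ends.
LAB8 starts before LAB7 ends → LAB7 and LAB8 overlap.
Overlapping pairs: LAB1 & LAB2, LAB1 & LAB3, LAB2 & LAB3, LAB2 & LAB4, LAB5 & LAB6, LAB5 & LAB7, LAB6 & LAB7, LAB7 & LAB8 — 8 in total.

8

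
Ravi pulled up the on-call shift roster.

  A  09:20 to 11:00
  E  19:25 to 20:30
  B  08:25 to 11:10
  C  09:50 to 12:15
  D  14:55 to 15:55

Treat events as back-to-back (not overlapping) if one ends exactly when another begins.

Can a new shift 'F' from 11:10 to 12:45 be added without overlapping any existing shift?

B: ends 11:10 at or before F starts 11:10 → clear.
A: ends 11:00 at or before F starts 11:10 → clear.
C: starts 09:50 before F ends 12:45, and ends 12:15 after F starts 11:10 → overlap.
D: starts 14:55 at or after F ends 12:45 → clear.
E: starts 19:25 at or after F ends 12:45 → clear.
F overlaps C.

No — it overlaps C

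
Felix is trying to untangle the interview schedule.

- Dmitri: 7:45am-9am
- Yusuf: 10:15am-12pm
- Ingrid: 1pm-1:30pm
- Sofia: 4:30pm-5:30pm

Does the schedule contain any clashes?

Sorted by start: Dmitri, Yusuf, Ingrid, Sofia.
Yusuf starts after Dmitri ends; Dmitri is clear from here.
Ingrid starts after Yusuf ends; Yusuf is clear from here.
Sofia starts after Ingrid ends.
Every pair is clear; the schedule has no overlaps.

No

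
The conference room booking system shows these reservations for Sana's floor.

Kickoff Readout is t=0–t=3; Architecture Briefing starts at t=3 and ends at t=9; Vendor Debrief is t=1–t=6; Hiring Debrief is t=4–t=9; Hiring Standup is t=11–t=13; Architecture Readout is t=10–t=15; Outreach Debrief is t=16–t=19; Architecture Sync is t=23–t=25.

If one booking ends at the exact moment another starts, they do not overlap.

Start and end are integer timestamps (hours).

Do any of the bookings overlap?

Yes

Two intervals overlap when each starts before the other ends.
Sorted by start: Kickoff Readout, Vendor Debrief, Architecture Briefing, Hiring Debrief, Architecture Readout, Hiring Standup, Outreach Debrief, Architecture Sync.
Vendor Debrief starts before Kickoff Readout ends → Kickoff Readout and Vendor Debrief overlap.
That's a conflict, so the schedule is not conflict-free.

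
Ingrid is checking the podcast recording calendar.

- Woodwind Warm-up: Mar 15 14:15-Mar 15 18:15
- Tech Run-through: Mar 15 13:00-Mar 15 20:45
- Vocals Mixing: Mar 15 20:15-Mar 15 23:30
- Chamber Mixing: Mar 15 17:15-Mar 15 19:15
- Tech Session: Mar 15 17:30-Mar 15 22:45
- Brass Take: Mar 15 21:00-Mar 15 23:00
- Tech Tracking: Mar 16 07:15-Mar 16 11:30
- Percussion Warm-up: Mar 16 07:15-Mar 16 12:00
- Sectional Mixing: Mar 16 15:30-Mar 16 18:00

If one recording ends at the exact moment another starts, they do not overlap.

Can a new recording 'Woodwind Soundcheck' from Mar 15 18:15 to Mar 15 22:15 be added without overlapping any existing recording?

Tech Run-through: starts Mar 15 13:00 before Woodwind Soundcheck ends Mar 15 22:15, and ends Mar 15 20:45 after Woodwind Soundcheck starts Mar 15 18:15 → overlap.
Woodwind Warm-up: ends Mar 15 18:15 at or before Woodwind Soundcheck starts Mar 15 18:15 → clear.
Chamber Mixing: starts Mar 15 17:15 before Woodwind Soundcheck ends Mar 15 22:15, and ends Mar 15 19:15 after Woodwind Soundcheck starts Mar 15 18:15 → overlap.
Tech Session: starts Mar 15 17:30 before Woodwind Soundcheck ends Mar 15 22:15, and ends Mar 15 22:45 after Woodwind Soundcheck starts Mar 15 18:15 → overlap.
Vocals Mixing: starts Mar 15 20:15 before Woodwind Soundcheck ends Mar 15 22:15, and ends Mar 15 23:30 after Woodwind Soundcheck starts Mar 15 18:15 → overlap.
Brass Take: starts Mar 15 21:00 before Woodwind Soundcheck ends Mar 15 22:15, and ends Mar 15 23:00 after Woodwind Soundcheck starts Mar 15 18:15 → overlap.
Tech Tracking: starts Mar 16 07:15 at or after Woodwind Soundcheck ends Mar 15 22:15 → clear.
Percussion Warm-up: starts Mar 16 07:15 at or after Woodwind Soundcheck ends Mar 15 22:15 → clear.
Sectional Mixing: starts Mar 16 15:30 at or after Woodwind Soundcheck ends Mar 15 22:15 → clear.
Woodwind Soundcheck overlaps Tech Run-through, Vocals Mixing, Chamber Mixing, Tech Session, Brass Take.

No — it overlaps Brass Take, Chamber Mixing, Tech Run-through, Tech Session, Vocals Mixing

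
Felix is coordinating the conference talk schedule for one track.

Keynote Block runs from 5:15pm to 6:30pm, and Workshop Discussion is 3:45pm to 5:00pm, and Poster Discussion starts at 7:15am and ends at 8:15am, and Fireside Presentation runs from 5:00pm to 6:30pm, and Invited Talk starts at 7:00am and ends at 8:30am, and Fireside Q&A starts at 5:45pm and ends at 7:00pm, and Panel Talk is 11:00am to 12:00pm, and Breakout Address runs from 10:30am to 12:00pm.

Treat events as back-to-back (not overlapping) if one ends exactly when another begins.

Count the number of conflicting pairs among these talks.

5

Check each pair: they overlap iff neither finishes before the other starts.
Sorted by start: Invited Talk, Poster Discussion, Breakout Address, Panel Talk, Workshop Discussion, Fireside Presentation, Keynote Block, Fireside Q&A.
Poster Discussion starts before Invited Talk ends → Invited Talk and Poster Discussion overlap.
Breakout Address starts after Invited Talk ends, so Invited Talk has no further overlaps.
Breakout Address starts after Poster Discussion ends, so Poster Discussion has no further overlaps.
Panel Talk starts before Breakout Address ends → Breakout Address and Panel Talk overlap.
Workshop Discussion starts after Breakout Address ends, so Breakout Address has no further overlaps.
Workshop Discussion starts after Panel Talk ends, so Panel Talk has no further overlaps.
Fireside Presentation starts exactly when Workshop Discussion ends (back-to-back, no overlap), so Workshop Discussion has no further overlaps.
Keynote Block starts before Fireside Presentation ends → Fireside Presentation and Keynote Block overlap.
Fireside Q&A starts before Fireside Presentation ends → Fireside Presentation and Fireside Q&A overlap.
Fireside Q&A starts before Keynote Block ends → Keynote Block and Fireside Q&A overlap.
Overlapping pairs: Breakout Address & Panel Talk, Fireside Presentation & Fireside Q&A, Fireside Presentation & Keynote Block, Fireside Q&A & Keynote Block, Invited Talk & Poster Discussion — 5 in total.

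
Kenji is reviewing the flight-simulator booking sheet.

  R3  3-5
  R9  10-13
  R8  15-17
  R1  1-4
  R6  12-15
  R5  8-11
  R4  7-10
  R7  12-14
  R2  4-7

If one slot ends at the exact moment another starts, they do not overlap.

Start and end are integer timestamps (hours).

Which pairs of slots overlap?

R1 & R3, R2 & R3, R4 & R5, R5 & R9, R6 & R7, R6 & R9, R7 & R9

Sorted by start: R1, R3, R2, R4, R5, R9, R6, R7, R8.
R3 starts before R1 ends → R1 and R3 overlap.
R2 starts exactly when R1 ends (back-to-back, no overlap), so nothing later overlaps R1 either.
R2 starts before R3 ends → R3 and R2 overlap.
R4 starts after R3 ends, so nothing later overlaps R3 either.
R4 starts exactly when R2 ends (back-to-back, no overlap), so nothing later overlaps R2 either.
R5 starts before R4 ends → R4 and R5 overlap.
R9 starts exactly when R4 ends (back-to-back, no overlap), so nothing later overlaps R4 either.
R9 starts before R5 ends → R5 and R9 overlap.
R6 starts after R5 ends, so nothing later overlaps R5 either.
R6 starts before R9 ends → R9 and R6 overlap.
R7 starts before R9 ends → R9 and R7 overlap.
R8 starts after R9 ends.
R7 starts before R6 ends → R6 and R7 overlap.
R8 starts exactly when R6 ends (back-to-back, no overlap).
R8 starts after R7 ends.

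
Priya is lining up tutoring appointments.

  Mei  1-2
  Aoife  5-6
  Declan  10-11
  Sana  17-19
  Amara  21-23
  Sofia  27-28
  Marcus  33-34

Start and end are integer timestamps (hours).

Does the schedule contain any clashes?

No

Check each pair: they overlap iff neither finishes before the other starts.
Sorted by start: Mei, Aoife, Declan, Sana, Amara, Sofia, Marcus.
Aoife starts after Mei ends — done with Mei.
Declan starts after Aoife ends — done with Aoife.
Sana starts after Declan ends — done with Declan.
Amara starts after Sana ends — done with Sana.
Sofia starts after Amara ends — done with Amara.
Marcus starts after Sofia ends.
Every pair is clear; the schedule has no overlaps.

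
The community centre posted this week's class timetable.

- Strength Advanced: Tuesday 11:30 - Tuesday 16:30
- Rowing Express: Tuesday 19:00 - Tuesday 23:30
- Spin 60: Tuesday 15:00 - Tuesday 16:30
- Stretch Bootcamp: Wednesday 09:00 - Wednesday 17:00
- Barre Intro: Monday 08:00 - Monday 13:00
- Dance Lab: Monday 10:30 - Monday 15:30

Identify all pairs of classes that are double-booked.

Barre Intro & Dance Lab, Spin 60 & Strength Advanced

Sorted by start: Barre Intro, Dance Lab, Strength Advanced, Spin 60, Rowing Express, Stretch Bootcamp.
Dance Lab starts before Barre Intro ends → Barre Intro and Dance Lab overlap.
Strength Advanced starts after Barre Intro ends — done with Barre Intro.
Strength Advanced starts after Dance Lab ends — done with Dance Lab.
Spin 60 starts before Strength Advanced ends → Strength Advanced and Spin 60 overlap.
Rowing Express starts after Strength Advanced ends — done with Strength Advanced.
Rowing Express starts after Spin 60 ends — done with Spin 60.
Stretch Bootcamp starts after Rowing Express ends.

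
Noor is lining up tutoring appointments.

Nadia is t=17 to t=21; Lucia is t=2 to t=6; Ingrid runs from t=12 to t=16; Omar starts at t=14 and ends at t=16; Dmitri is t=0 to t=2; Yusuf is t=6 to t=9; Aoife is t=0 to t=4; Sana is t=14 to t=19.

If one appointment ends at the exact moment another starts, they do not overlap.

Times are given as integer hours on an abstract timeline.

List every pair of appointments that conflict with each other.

Sorted by start: Dmitri, Aoife, Lucia, Yusuf, Ingrid, Sana, Omar, Nadia.
Aoife starts before Dmitri ends → Dmitri and Aoife overlap.
Lucia starts exactly when Dmitri ends (back-to-back, no overlap), so Dmitri has no further overlaps.
Lucia starts before Aoife ends → Aoife and Lucia overlap.
Yusuf starts after Aoife ends, so Aoife has no further overlaps.
Yusuf starts exactly when Lucia ends (back-to-back, no overlap), so Lucia has no further overlaps.
Ingrid starts after Yusuf ends, so Yusuf has no further overlaps.
Sana starts before Ingrid ends → Ingrid and Sana overlap.
Omar starts before Ingrid ends → Ingrid and Omar overlap.
Nadia starts after Ingrid ends.
Omar starts before Sana ends → Sana and Omar overlap.
Nadia starts before Sana ends → Sana and Nadia overlap.
Nadia starts after Omar ends.

Aoife & Dmitri, Aoife & Lucia, Ingrid & Omar, Ingrid & Sana, Nadia & Sana, Omar & Sana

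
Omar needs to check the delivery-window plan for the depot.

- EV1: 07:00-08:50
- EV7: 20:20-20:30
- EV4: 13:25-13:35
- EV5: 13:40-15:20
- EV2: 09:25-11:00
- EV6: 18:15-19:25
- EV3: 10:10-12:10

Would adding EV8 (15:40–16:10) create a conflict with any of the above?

No — it doesn't clash with anything

EV1: ends 08:50 at or before EV8 starts 15:40 → clear.
EV2: ends 11:00 at or before EV8 starts 15:40 → clear.
EV3: ends 12:10 at or before EV8 starts 15:40 → clear.
EV4: ends 13:35 at or before EV8 starts 15:40 → clear.
EV5: ends 15:20 at or before EV8 starts 15:40 → clear.
EV6: starts 18:15 at or after EV8 ends 16:10 → clear.
EV7: starts 20:20 at or after EV8 ends 16:10 → clear.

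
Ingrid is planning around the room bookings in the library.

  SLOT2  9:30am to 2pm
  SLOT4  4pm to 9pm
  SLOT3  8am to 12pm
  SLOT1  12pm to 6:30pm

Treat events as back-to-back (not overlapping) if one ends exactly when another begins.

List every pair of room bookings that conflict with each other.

Check each pair: they overlap iff neither finishes before the other starts.
Sorted by start: SLOT3, SLOT2, SLOT1, SLOT4.
SLOT2 starts before SLOT3 ends → SLOT3 and SLOT2 overlap.
SLOT1 starts exactly when SLOT3 ends (back-to-back, no overlap) — done with SLOT3.
SLOT1 starts before SLOT2 ends → SLOT2 and SLOT1 overlap.
SLOT4 starts after SLOT2 ends.
SLOT4 starts before SLOT1 ends → SLOT1 and SLOT4 overlap.

SLOT1 & SLOT2, SLOT1 & SLOT4, SLOT2 & SLOT3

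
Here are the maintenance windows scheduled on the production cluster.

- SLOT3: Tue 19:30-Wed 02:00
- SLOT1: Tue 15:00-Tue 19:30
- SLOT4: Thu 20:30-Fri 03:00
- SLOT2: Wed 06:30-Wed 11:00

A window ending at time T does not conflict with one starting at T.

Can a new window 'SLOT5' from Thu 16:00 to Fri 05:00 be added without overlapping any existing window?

SLOT1: ends Tue 19:30 at or before SLOT5 starts Thu 16:00 → clear.
SLOT3: ends Wed 02:00 at or before SLOT5 starts Thu 16:00 → clear.
SLOT2: ends Wed 11:00 at or before SLOT5 starts Thu 16:00 → clear.
SLOT4: starts Thu 20:30 before SLOT5 ends Fri 05:00, and ends Fri 03:00 after SLOT5 starts Thu 16:00 → overlap.
SLOT5 overlaps SLOT4.

No — it overlaps SLOT4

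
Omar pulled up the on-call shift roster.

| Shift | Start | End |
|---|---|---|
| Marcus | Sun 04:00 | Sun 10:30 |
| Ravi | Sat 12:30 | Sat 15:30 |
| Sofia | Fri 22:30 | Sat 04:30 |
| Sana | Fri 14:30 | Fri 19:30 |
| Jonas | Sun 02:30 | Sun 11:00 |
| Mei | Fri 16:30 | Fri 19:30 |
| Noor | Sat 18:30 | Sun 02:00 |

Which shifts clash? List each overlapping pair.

Two intervals overlap when each starts before the other ends.
Sorted by start: Sana, Mei, Sofia, Ravi, Noor, Jonas, Marcus.
Mei starts before Sana ends → Sana and Mei overlap.
Sofia starts after Sana ends; Sana is clear from here.
Sofia starts after Mei ends; Mei is clear from here.
Ravi starts after Sofia ends; Sofia is clear from here.
Noor starts after Ravi ends; Ravi is clear from here.
Jonas starts after Noor ends; Noor is clear from here.
Marcus starts before Jonas ends → Jonas and Marcus overlap.

Jonas & Marcus, Mei & Sana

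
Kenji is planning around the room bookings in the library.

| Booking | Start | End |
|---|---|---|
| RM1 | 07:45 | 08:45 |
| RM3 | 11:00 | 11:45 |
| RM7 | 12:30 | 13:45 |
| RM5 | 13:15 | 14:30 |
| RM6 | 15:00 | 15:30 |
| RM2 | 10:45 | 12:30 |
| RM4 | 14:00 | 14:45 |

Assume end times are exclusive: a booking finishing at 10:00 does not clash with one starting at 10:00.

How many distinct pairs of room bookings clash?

Sorted by start: RM1, RM2, RM3, RM7, RM5, RM4, RM6.
RM2 starts after RM1 ends — done with RM1.
RM3 starts before RM2 ends → RM2 and RM3 overlap.
RM7 starts exactly when RM2 ends (back-to-back, no overlap) — done with RM2.
RM7 starts after RM3 ends — done with RM3.
RM5 starts before RM7 ends → RM7 and RM5 overlap.
RM4 starts after RM7 ends — done with RM7.
RM4 starts before RM5 ends → RM5 and RM4 overlap.
RM6 starts after RM5 ends.
RM6 starts after RM4 ends.
Overlapping pairs: RM2 & RM3, RM4 & RM5, RM5 & RM7 — 3 in total.

3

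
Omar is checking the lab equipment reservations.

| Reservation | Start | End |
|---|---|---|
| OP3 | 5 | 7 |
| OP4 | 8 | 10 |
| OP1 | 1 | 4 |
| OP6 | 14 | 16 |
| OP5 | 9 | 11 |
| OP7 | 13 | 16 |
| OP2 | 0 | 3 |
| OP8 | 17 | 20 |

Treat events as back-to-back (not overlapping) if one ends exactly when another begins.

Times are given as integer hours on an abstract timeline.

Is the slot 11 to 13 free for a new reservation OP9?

OP2: ends 3 at or before OP9 starts 11 → clear.
OP1: ends 4 at or before OP9 starts 11 → clear.
OP3: ends 7 at or before OP9 starts 11 → clear.
OP4: ends 10 at or before OP9 starts 11 → clear.
OP5: ends 11 at or before OP9 starts 11 → clear.
OP7: starts 13 at or after OP9 ends 13 → clear.
OP6: starts 14 at or after OP9 ends 13 → clear.
OP8: starts 17 at or after OP9 ends 13 → clear.

Yes — the slot is free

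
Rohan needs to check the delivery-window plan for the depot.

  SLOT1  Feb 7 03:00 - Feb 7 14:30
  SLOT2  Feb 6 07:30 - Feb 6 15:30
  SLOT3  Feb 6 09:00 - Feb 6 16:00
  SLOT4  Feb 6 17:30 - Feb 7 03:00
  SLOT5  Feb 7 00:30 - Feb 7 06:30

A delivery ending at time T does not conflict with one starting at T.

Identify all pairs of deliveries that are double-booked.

Sorted by start: SLOT2, SLOT3, SLOT4, SLOT5, SLOT1.
SLOT3 starts before SLOT2 ends → SLOT2 and SLOT3 overlap.
SLOT4 starts after SLOT2 ends — done with SLOT2.
SLOT4 starts after SLOT3 ends — done with SLOT3.
SLOT5 starts before SLOT4 ends → SLOT4 and SLOT5 overlap.
SLOT1 starts exactly when SLOT4 ends (back-to-back, no overlap).
SLOT1 starts before SLOT5 ends → SLOT5 and SLOT1 overlap.

SLOT1 & SLOT5, SLOT2 & SLOT3, SLOT4 & SLOT5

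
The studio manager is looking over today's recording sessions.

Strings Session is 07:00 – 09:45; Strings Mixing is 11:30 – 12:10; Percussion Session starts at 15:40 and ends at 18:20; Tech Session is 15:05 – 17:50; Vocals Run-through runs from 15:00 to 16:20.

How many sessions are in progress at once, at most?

3

Sort all start/end points and keep a running count:
07:00 start Strings Session → 1
09:45 end Strings Session → 0
11:30 start Strings Mixing → 1
12:10 end Strings Mixing → 0
15:00 start Vocals Run-through → 1
15:05 start Tech Session → 2
15:40 start Percussion Session → 3
16:20 end Vocals Run-through → 2
17:50 end Tech Session → 1
18:20 end Percussion Session → 0
Peak is 3, at 15:40 (Percussion Session, Tech Session, Vocals Run-through).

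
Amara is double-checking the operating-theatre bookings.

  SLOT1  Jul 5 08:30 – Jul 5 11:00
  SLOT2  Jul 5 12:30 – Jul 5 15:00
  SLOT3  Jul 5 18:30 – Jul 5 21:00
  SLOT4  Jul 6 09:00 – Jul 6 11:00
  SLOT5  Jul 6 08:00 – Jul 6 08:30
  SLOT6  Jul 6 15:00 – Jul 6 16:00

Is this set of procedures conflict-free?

Yes

Check each pair: they overlap iff neither finishes before the other starts.
Sorted by start: SLOT1, SLOT2, SLOT3, SLOT5, SLOT4, SLOT6.
SLOT2 starts after SLOT1 ends, so nothing later overlaps SLOT1 either.
SLOT3 starts after SLOT2 ends, so nothing later overlaps SLOT2 either.
SLOT5 starts after SLOT3 ends, so nothing later overlaps SLOT3 either.
SLOT4 starts after SLOT5 ends, so nothing later overlaps SLOT5 either.
SLOT6 starts after SLOT4 ends.
Every pair is clear; the schedule has no overlaps.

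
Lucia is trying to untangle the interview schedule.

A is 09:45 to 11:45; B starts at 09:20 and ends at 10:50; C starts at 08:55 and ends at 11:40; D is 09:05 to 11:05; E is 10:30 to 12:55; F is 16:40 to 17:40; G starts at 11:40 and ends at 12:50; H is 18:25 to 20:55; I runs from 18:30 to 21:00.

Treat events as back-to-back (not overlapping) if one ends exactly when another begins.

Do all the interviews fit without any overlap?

Two intervals overlap when each starts before the other ends.
Sorted by start: C, D, B, A, E, G, F, H, I.
D starts before C ends → C and D overlap.
That's a conflict, so the schedule is not conflict-free.

No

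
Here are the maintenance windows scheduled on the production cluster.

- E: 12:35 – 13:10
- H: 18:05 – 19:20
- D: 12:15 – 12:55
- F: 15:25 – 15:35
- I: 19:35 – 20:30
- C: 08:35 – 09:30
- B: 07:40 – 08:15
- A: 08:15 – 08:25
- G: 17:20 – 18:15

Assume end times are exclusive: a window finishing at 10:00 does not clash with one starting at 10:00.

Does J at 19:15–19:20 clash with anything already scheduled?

B: ends 08:15 at or before J starts 19:15 → clear.
A: ends 08:25 at or before J starts 19:15 → clear.
C: ends 09:30 at or before J starts 19:15 → clear.
D: ends 12:55 at or before J starts 19:15 → clear.
E: ends 13:10 at or before J starts 19:15 → clear.
F: ends 15:35 at or before J starts 19:15 → clear.
G: ends 18:15 at or before J starts 19:15 → clear.
H: starts 18:05 before J ends 19:20, and ends 19:20 after J starts 19:15 → overlap.
I: starts 19:35 at or after J ends 19:20 → clear.
J overlaps H.

Yes — it overlaps H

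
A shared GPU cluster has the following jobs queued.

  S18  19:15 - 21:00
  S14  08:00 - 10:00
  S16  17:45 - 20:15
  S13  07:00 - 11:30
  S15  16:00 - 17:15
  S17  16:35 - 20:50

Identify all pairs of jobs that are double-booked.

S13 & S14, S15 & S17, S16 & S17, S16 & S18, S17 & S18

Two intervals overlap when each starts before the other ends.
Sorted by start: S13, S14, S15, S17, S16, S18.
S14 starts before S13 ends → S13 and S14 overlap.
S15 starts after S13 ends; S13 is clear from here.
S15 starts after S14 ends; S14 is clear from here.
S17 starts before S15 ends → S15 and S17 overlap.
S16 starts after S15 ends; S15 is clear from here.
S16 starts before S17 ends → S17 and S16 overlap.
S18 starts before S17 ends → S17 and S18 overlap.
S18 starts before S16 ends → S16 and S18 overlap.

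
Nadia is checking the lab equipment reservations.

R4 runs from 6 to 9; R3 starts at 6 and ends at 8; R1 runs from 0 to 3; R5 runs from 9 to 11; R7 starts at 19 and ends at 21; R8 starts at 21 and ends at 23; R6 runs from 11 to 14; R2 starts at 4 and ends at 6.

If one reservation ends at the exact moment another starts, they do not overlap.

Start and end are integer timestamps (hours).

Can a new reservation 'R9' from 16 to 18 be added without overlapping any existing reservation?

R1: ends 3 at or before R9 starts 16 → clear.
R2: ends 6 at or before R9 starts 16 → clear.
R3: ends 8 at or before R9 starts 16 → clear.
R4: ends 9 at or before R9 starts 16 → clear.
R5: ends 11 at or before R9 starts 16 → clear.
R6: ends 14 at or before R9 starts 16 → clear.
R7: starts 19 at or after R9 ends 18 → clear.
R8: starts 21 at or after R9 ends 18 → clear.

Yes — the slot is free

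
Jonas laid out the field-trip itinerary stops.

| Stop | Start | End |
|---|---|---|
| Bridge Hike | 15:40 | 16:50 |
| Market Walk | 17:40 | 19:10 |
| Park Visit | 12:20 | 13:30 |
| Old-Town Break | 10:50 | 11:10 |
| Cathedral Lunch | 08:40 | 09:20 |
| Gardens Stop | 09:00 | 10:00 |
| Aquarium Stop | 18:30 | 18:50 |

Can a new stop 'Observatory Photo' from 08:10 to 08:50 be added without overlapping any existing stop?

No — it overlaps Cathedral Lunch

Cathedral Lunch: starts 08:40 before Observatory Photo ends 08:50, and ends 09:20 after Observatory Photo starts 08:10 → overlap.
Gardens Stop: starts 09:00 at or after Observatory Photo ends 08:50 → clear.
Old-Town Break: starts 10:50 at or after Observatory Photo ends 08:50 → clear.
Park Visit: starts 12:20 at or after Observatory Photo ends 08:50 → clear.
Bridge Hike: starts 15:40 at or after Observatory Photo ends 08:50 → clear.
Market Walk: starts 17:40 at or after Observatory Photo ends 08:50 → clear.
Aquarium Stop: starts 18:30 at or after Observatory Photo ends 08:50 → clear.
Observatory Photo overlaps Cathedral Lunch.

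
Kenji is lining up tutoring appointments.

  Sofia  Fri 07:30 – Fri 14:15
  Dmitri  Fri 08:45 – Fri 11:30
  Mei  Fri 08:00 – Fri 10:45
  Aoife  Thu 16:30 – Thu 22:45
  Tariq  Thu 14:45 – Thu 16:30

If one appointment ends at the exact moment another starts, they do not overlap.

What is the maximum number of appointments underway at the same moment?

3

Sort all start/end points and keep a running count:
Thu 14:45 start Tariq → 1
Thu 16:30 end Tariq → 0
Thu 16:30 start Aoife → 1
Thu 22:45 end Aoife → 0
Fri 07:30 start Sofia → 1
Fri 08:00 start Mei → 2
Fri 08:45 start Dmitri → 3
Fri 10:45 end Mei → 2
Fri 11:30 end Dmitri → 1
Fri 14:15 end Sofia → 0
Peak is 3, at Fri 08:45 (Dmitri, Mei, Sofia).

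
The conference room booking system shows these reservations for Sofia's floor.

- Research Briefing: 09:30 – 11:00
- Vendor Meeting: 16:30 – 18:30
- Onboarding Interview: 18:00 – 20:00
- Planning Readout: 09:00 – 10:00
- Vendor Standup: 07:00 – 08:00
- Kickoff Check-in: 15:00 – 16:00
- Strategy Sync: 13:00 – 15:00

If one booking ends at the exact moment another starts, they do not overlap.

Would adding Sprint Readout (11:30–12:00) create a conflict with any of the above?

No — it doesn't clash with anything

Vendor Standup: ends 08:00 at or before Sprint Readout starts 11:30 → clear.
Planning Readout: ends 10:00 at or before Sprint Readout starts 11:30 → clear.
Research Briefing: ends 11:00 at or before Sprint Readout starts 11:30 → clear.
Strategy Sync: starts 13:00 at or after Sprint Readout ends 12:00 → clear.
Kickoff Check-in: starts 15:00 at or after Sprint Readout ends 12:00 → clear.
Vendor Meeting: starts 16:30 at or after Sprint Readout ends 12:00 → clear.
Onboarding Interview: starts 18:00 at or after Sprint Readout ends 12:00 → clear.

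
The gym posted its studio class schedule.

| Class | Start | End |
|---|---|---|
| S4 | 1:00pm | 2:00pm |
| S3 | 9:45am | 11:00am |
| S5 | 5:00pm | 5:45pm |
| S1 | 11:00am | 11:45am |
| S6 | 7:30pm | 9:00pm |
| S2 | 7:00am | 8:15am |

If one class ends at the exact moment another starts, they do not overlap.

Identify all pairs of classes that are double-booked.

Sorted by start: S2, S3, S1, S4, S5, S6.
S3 starts after S2 ends, so nothing later overlaps S2 either.
S1 starts exactly when S3 ends (back-to-back, no overlap), so nothing later overlaps S3 either.
S4 starts after S1 ends, so nothing later overlaps S1 either.
S5 starts after S4 ends, so nothing later overlaps S4 either.
S6 starts after S5 ends.

no overlapping pairs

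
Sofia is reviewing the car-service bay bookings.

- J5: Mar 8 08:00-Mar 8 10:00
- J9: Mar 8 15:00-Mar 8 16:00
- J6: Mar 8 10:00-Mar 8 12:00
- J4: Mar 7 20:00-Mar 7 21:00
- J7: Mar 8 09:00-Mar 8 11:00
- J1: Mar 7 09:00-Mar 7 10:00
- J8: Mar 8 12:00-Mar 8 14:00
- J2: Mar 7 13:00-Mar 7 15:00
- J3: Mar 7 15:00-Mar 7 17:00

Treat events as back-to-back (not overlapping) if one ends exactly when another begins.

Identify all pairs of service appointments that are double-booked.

J5 & J7, J6 & J7

Two intervals overlap when each starts before the other ends.
Sorted by start: J1, J2, J3, J4, J5, J7, J6, J8, J9.
J2 starts after J1 ends, so nothing later overlaps J1 either.
J3 starts exactly when J2 ends (back-to-back, no overlap), so nothing later overlaps J2 either.
J4 starts after J3 ends, so nothing later overlaps J3 either.
J5 starts after J4 ends, so nothing later overlaps J4 either.
J7 starts before J5 ends → J5 and J7 overlap.
J6 starts exactly when J5 ends (back-to-back, no overlap), so nothing later overlaps J5 either.
J6 starts before J7 ends → J7 and J6 overlap.
J8 starts after J7 ends, so nothing later overlaps J7 either.
J8 starts exactly when J6 ends (back-to-back, no overlap), so nothing later overlaps J6 either.
J9 starts after J8 ends.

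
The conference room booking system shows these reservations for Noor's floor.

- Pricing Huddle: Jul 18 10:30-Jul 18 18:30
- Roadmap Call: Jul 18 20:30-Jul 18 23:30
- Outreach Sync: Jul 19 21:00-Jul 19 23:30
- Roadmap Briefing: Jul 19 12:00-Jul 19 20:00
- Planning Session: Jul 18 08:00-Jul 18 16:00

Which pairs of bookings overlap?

Planning Session & Pricing Huddle

Sorted by start: Planning Session, Pricing Huddle, Roadmap Call, Roadmap Briefing, Outreach Sync.
Pricing Huddle starts before Planning Session ends → Planning Session and Pricing Huddle overlap.
Roadmap Call starts after Planning Session ends — done with Planning Session.
Roadmap Call starts after Pricing Huddle ends — done with Pricing Huddle.
Roadmap Briefing starts after Roadmap Call ends — done with Roadmap Call.
Outreach Sync starts after Roadmap Briefing ends.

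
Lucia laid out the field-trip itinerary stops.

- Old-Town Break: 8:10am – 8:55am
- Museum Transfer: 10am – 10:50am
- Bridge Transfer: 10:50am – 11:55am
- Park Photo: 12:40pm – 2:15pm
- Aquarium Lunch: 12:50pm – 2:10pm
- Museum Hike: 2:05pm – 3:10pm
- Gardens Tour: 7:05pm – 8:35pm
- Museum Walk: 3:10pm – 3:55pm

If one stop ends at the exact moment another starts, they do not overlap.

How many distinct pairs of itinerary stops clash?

Sorted by start: Old-Town Break, Museum Transfer, Bridge Transfer, Park Photo, Aquarium Lunch, Museum Hike, Museum Walk, Gardens Tour.
Museum Transfer starts after Old-Town Break ends; Old-Town Break is clear from here.
Bridge Transfer starts exactly when Museum Transfer ends (back-to-back, no overlap); Museum Transfer is clear from here.
Park Photo starts after Bridge Transfer ends; Bridge Transfer is clear from here.
Aquarium Lunch starts before Park Photo ends → Park Photo and Aquarium Lunch overlap.
Museum Hike starts before Park Photo ends → Park Photo and Museum Hike overlap.
Museum Walk starts after Park Photo ends; Park Photo is clear from here.
Museum Hike starts before Aquarium Lunch ends → Aquarium Lunch and Museum Hike overlap.
Museum Walk starts after Aquarium Lunch ends; Aquarium Lunch is clear from here.
Museum Walk starts exactly when Museum Hike ends (back-to-back, no overlap); Museum Hike is clear from here.
Gardens Tour starts after Museum Walk ends.
Overlapping pairs: Aquarium Lunch & Museum Hike, Aquarium Lunch & Park Photo, Museum Hike & Park Photo — 3 in total.

3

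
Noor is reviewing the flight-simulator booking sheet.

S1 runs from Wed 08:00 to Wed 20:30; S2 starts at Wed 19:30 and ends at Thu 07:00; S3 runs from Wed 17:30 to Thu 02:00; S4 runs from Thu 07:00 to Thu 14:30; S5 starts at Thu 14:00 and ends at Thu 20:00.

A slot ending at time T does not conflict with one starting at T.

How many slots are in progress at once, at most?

3

Sweep the timeline, counting +1 at each start and −1 at each end (ends before starts at a tie):
Wed 08:00 start S1 → 1
Wed 17:30 start S3 → 2
Wed 19:30 start S2 → 3
Wed 20:30 end S1 → 2
Thu 02:00 end S3 → 1
Thu 07:00 end S2 → 0
Thu 07:00 start S4 → 1
Thu 14:00 start S5 → 2
Thu 14:30 end S4 → 1
Thu 20:00 end S5 → 0
Peak is 3, at Wed 19:30 (S1, S2, S3).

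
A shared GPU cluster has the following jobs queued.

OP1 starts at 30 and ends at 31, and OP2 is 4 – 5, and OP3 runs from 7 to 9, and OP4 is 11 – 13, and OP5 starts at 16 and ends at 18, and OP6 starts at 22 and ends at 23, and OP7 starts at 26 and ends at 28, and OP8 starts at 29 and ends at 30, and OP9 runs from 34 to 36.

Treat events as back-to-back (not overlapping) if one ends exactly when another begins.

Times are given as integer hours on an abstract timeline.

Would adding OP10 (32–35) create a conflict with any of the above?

OP2: ends 5 at or before OP10 starts 32 → clear.
OP3: ends 9 at or before OP10 starts 32 → clear.
OP4: ends 13 at or before OP10 starts 32 → clear.
OP5: ends 18 at or before OP10 starts 32 → clear.
OP6: ends 23 at or before OP10 starts 32 → clear.
OP7: ends 28 at or before OP10 starts 32 → clear.
OP8: ends 30 at or before OP10 starts 32 → clear.
OP1: ends 31 at or before OP10 starts 32 → clear.
OP9: starts 34 before OP10 ends 35, and ends 36 after OP10 starts 32 → overlap.
OP10 overlaps OP9.

Yes — it overlaps OP9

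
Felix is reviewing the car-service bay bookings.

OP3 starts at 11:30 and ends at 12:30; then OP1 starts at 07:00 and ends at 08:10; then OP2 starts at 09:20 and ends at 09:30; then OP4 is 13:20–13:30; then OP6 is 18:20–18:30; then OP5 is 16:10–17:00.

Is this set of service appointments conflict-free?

Sorted by start: OP1, OP2, OP3, OP4, OP5, OP6.
OP2 starts after OP1 ends, so nothing later overlaps OP1 either.
OP3 starts after OP2 ends, so nothing later overlaps OP2 either.
OP4 starts after OP3 ends, so nothing later overlaps OP3 either.
OP5 starts after OP4 ends, so nothing later overlaps OP4 either.
OP6 starts after OP5 ends.
Every pair is clear; the schedule has no overlaps.

Yes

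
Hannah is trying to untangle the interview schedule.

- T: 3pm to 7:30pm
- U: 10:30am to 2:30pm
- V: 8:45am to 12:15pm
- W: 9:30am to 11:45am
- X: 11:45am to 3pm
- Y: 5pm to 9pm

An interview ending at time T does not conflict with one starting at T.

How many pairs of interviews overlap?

Check each pair: they overlap iff neither finishes before the other starts.
Sorted by start: V, W, U, X, T, Y.
W starts before V ends → V and W overlap.
U starts before V ends → V and U overlap.
X starts before V ends → V and X overlap.
T starts after V ends, so nothing later overlaps V either.
U starts before W ends → W and U overlap.
X starts exactly when W ends (back-to-back, no overlap), so nothing later overlaps W either.
X starts before U ends → U and X overlap.
T starts after U ends, so nothing later overlaps U either.
T starts exactly when X ends (back-to-back, no overlap), so nothing later overlaps X either.
Y starts before T ends → T and Y overlap.
Overlapping pairs: T & Y, U & V, U & W, U & X, V & W, V & X — 6 in total.

6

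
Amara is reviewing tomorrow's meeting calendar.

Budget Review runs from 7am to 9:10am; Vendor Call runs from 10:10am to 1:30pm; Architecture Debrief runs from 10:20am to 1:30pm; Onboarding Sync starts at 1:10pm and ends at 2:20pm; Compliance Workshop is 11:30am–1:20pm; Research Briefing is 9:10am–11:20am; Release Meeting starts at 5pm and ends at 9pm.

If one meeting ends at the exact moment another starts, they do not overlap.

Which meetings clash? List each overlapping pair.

Architecture Debrief & Compliance Workshop, Architecture Debrief & Onboarding Sync, Architecture Debrief & Research Briefing, Architecture Debrief & Vendor Call, Compliance Workshop & Onboarding Sync, Compliance Workshop & Vendor Call, Onboarding Sync & Vendor Call, Research Briefing & Vendor Call

Check each pair: they overlap iff neither finishes before the other starts.
Sorted by start: Budget Review, Research Briefing, Vendor Call, Architecture Debrief, Compliance Workshop, Onboarding Sync, Release Meeting.
Research Briefing starts exactly when Budget Review ends (back-to-back, no overlap) — done with Budget Review.
Vendor Call starts before Research Briefing ends → Research Briefing and Vendor Call overlap.
Architecture Debrief starts before Research Briefing ends → Research Briefing and Architecture Debrief overlap.
Compliance Workshop starts after Research Briefing ends — done with Research Briefing.
Architecture Debrief starts before Vendor Call ends → Vendor Call and Architecture Debrief overlap.
Compliance Workshop starts before Vendor Call ends → Vendor Call and Compliance Workshop overlap.
Onboarding Sync starts before Vendor Call ends → Vendor Call and Onboarding Sync overlap.
Release Meeting starts after Vendor Call ends.
Compliance Workshop starts before Architecture Debrief ends → Architecture Debrief and Compliance Workshop overlap.
Onboarding Sync starts before Architecture Debrief ends → Architecture Debrief and Onboarding Sync overlap.
Release Meeting starts after Architecture Debrief ends.
Onboarding Sync starts before Compliance Workshop ends → Compliance Workshop and Onboarding Sync overlap.
Release Meeting starts after Compliance Workshop ends.
Release Meeting starts after Onboarding Sync ends.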